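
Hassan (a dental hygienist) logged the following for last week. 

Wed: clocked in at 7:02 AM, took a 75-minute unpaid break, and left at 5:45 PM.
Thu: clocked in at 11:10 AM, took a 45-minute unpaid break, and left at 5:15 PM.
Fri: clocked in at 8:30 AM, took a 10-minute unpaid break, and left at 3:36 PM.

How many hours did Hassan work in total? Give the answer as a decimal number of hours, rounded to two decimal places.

21.73 hours

Wed: 7:02 AM–5:45 PM = 10 h 43 min; less 75 min break → 9 h 28 min
Thu: 11:10 AM–5:15 PM = 6 h 5 min; less 45 min break → 5 h 20 min
Fri: 8:30 AM–3:36 PM = 7 h 6 min; less 10 min break → 6 h 56 min
Total: 9 h 28 min + 5 h 20 min + 6 h 56 min = 21 h 44 min.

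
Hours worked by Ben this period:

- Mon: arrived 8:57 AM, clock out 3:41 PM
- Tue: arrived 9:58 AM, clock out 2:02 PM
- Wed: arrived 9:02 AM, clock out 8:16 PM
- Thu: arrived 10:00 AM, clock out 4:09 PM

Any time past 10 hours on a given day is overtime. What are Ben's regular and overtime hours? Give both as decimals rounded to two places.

Regular 26.95 hours, overtime 1.23 hours

Mon: 8:57 AM–3:41 PM = 6 h 44 min
Tue: 9:58 AM–2:02 PM = 4 h 4 min
Wed: 9:02 AM–8:16 PM = 11 h 14 min
Thu: 10:00 AM–4:09 PM = 6 h 9 min
Mon reg 6 h 44 min / OT 0 h 0 min; Tue reg 4 h 4 min / OT 0 h 0 min; Wed reg 10 h 0 min / OT 1 h 14 min; Thu reg 6 h 9 min / OT 0 h 0 min.
Totals: regular 26 h 57 min, overtime 1 h 14 min.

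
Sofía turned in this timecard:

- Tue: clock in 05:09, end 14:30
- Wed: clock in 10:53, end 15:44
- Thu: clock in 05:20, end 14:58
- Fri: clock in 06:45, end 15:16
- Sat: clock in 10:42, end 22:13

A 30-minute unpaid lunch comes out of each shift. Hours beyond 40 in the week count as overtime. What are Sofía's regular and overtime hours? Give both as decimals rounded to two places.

Regular 40.00 hours, overtime 1.37 hours

Tue: 05:09–14:30 = 9 h 21 min; less 30 min break → 8 h 51 min
Wed: 10:53–15:44 = 4 h 51 min; less 30 min break → 4 h 21 min
Thu: 05:20–14:58 = 9 h 38 min; less 30 min break → 9 h 8 min
Fri: 06:45–15:16 = 8 h 31 min; less 30 min break → 8 h 1 min
Sat: 10:42–22:13 = 11 h 31 min; less 30 min break → 11 h 1 min
Total worked: 41 h 22 min = 41.37 h.
Threshold 40 h → overtime 1 h 22 min, regular 40 h 0 min.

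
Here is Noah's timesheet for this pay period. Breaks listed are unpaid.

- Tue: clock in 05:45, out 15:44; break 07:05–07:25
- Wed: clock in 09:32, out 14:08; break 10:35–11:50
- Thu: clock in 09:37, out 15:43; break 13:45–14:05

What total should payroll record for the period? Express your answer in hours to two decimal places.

18.77 hours

Tue: 05:45–15:44 = 9 h 59 min; less 20 min break → 9 h 39 min
Wed: 09:32–14:08 = 4 h 36 min; less 75 min break → 3 h 21 min
Thu: 09:37–15:43 = 6 h 6 min; less 20 min break → 5 h 46 min
Total: 9 h 39 min + 3 h 21 min + 5 h 46 min = 18 h 46 min.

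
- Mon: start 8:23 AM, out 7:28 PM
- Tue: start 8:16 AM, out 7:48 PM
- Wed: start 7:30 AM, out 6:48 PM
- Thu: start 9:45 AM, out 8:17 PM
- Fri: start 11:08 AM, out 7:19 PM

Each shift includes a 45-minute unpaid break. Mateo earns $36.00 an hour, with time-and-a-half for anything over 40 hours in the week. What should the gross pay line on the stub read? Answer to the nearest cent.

$1919.70

Mon: 8:23 AM–7:28 PM = 11 h 5 min; less 45 min break → 10 h 20 min
Tue: 8:16 AM–7:48 PM = 11 h 32 min; less 45 min break → 10 h 47 min
Wed: 7:30 AM–6:48 PM = 11 h 18 min; less 45 min break → 10 h 33 min
Thu: 9:45 AM–8:17 PM = 10 h 32 min; less 45 min break → 9 h 47 min
Fri: 11:08 AM–7:19 PM = 8 h 11 min; less 45 min break → 7 h 26 min
Total worked: 48 h 53 min = 2933 min.
Regular 40 h 0 min = 2400 min at $36.00/h; overtime 8 h 53 min = 533 min at $54.00/h.
Pay = (2400 × $36.00 + 533 × $54.00) ÷ 60 = $1919.70.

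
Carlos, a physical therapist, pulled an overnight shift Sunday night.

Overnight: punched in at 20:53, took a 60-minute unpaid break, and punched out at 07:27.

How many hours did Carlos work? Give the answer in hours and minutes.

9 h 34 min

Overnight: 20:53 → midnight = 3 h 7 min; midnight → 07:27 = 7 h 27 min; span 10 h 34 min; less 60 min break → 9 h 34 min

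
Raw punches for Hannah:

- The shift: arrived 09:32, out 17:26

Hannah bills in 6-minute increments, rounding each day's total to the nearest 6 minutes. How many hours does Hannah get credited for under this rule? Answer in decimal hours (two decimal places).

7.90 hours

The shift: 09:32–17:26 = 7 h 54 min → rounds to 7 h 54 min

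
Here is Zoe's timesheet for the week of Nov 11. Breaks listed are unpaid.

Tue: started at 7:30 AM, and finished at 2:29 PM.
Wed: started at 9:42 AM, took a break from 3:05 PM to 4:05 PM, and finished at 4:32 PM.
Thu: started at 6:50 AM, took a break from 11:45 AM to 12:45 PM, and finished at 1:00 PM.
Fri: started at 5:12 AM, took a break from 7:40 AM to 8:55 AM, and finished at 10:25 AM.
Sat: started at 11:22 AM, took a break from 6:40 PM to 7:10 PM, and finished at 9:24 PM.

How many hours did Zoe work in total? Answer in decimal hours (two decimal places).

Tue: 7:30 AM–2:29 PM = 6 h 59 min
Wed: 9:42 AM–4:32 PM = 6 h 50 min; less 60 min break → 5 h 50 min
Thu: 6:50 AM–1:00 PM = 6 h 10 min; less 60 min break → 5 h 10 min
Fri: 5:12 AM–10:25 AM = 5 h 13 min; less 75 min break → 3 h 58 min
Sat: 11:22 AM–9:24 PM = 10 h 2 min; less 30 min break → 9 h 32 min
Total: 6 h 59 min + 5 h 50 min + 5 h 10 min + 3 h 58 min + 9 h 32 min = 31 h 29 min.

31.48 hours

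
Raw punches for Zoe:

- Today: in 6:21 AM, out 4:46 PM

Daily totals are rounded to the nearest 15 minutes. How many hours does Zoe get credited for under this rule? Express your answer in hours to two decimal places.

Today: 6:21 AM–4:46 PM = 10 h 25 min → rounds to 10 h 30 min

10.50 hours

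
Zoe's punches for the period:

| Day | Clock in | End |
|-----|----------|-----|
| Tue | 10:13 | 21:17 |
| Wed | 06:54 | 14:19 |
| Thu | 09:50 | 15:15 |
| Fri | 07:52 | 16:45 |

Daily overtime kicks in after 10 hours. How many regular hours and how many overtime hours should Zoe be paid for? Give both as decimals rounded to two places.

Tue: 10:13–21:17 = 11 h 4 min
Wed: 06:54–14:19 = 7 h 25 min
Thu: 09:50–15:15 = 5 h 25 min
Fri: 07:52–16:45 = 8 h 53 min
Tue reg 10 h 0 min / OT 1 h 4 min; Wed reg 7 h 25 min / OT 0 h 0 min; Thu reg 5 h 25 min / OT 0 h 0 min; Fri reg 8 h 53 min / OT 0 h 0 min.
Totals: regular 31 h 43 min, overtime 1 h 4 min.

Regular 31.72 hours, overtime 1.07 hours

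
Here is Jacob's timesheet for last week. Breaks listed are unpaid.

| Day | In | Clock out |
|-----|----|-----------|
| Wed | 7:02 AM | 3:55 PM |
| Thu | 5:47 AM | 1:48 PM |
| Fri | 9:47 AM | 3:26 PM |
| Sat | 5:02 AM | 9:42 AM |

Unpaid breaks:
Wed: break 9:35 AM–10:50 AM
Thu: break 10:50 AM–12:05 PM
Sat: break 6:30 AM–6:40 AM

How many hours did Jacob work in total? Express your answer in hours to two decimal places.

Wed: 7:02 AM–3:55 PM = 8 h 53 min; less 75 min break → 7 h 38 min
Thu: 5:47 AM–1:48 PM = 8 h 1 min; less 75 min break → 6 h 46 min
Fri: 9:47 AM–3:26 PM = 5 h 39 min
Sat: 5:02 AM–9:42 AM = 4 h 40 min; less 10 min break → 4 h 30 min
Total: 7 h 38 min + 6 h 46 min + 5 h 39 min + 4 h 30 min = 24 h 33 min.

24.55 hours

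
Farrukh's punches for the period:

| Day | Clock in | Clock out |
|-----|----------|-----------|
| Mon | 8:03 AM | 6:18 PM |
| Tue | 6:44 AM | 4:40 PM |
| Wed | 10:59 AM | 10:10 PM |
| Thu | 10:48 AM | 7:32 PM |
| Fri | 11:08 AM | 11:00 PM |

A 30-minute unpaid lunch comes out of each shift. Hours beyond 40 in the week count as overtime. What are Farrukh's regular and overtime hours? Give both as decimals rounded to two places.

Mon: 8:03 AM–6:18 PM = 10 h 15 min; less 30 min break → 9 h 45 min
Tue: 6:44 AM–4:40 PM = 9 h 56 min; less 30 min break → 9 h 26 min
Wed: 10:59 AM–10:10 PM = 11 h 11 min; less 30 min break → 10 h 41 min
Thu: 10:48 AM–7:32 PM = 8 h 44 min; less 30 min break → 8 h 14 min
Fri: 11:08 AM–11:00 PM = 11 h 52 min; less 30 min break → 11 h 22 min
Total worked: 49 h 28 min = 49.47 h.
Threshold 40 h → overtime 9 h 28 min, regular 40 h 0 min.

Regular 40.00 hours, overtime 9.47 hours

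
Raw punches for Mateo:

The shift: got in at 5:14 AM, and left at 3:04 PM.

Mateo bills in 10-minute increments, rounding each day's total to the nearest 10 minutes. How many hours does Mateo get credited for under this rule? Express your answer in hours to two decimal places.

The shift: 5:14 AM–3:04 PM = 9 h 50 min → rounds to 9 h 50 min

9.83 hours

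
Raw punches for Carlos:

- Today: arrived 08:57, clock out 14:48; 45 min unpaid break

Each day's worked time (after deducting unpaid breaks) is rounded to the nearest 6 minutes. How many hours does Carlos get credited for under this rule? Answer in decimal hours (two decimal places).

5.10 hours

Today: 08:57–14:48 = 5 h 51 min − 45 min = 5 h 6 min → rounds to 5 h 6 min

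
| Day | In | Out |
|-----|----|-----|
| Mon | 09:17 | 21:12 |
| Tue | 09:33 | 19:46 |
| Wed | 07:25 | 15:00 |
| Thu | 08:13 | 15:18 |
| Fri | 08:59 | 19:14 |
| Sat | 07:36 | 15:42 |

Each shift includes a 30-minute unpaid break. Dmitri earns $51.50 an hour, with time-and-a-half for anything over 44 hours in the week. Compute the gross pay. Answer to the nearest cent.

Mon: 09:17–21:12 = 11 h 55 min; less 30 min break → 11 h 25 min
Tue: 09:33–19:46 = 10 h 13 min; less 30 min break → 9 h 43 min
Wed: 07:25–15:00 = 7 h 35 min; less 30 min break → 7 h 5 min
Thu: 08:13–15:18 = 7 h 5 min; less 30 min break → 6 h 35 min
Fri: 08:59–19:14 = 10 h 15 min; less 30 min break → 9 h 45 min
Sat: 07:36–15:42 = 8 h 6 min; less 30 min break → 7 h 36 min
Total worked: 52 h 9 min = 3129 min.
Regular 44 h 0 min = 2640 min at $51.50/h; overtime 8 h 9 min = 489 min at $77.25/h.
Pay = (2640 × $51.50 + 489 × $77.25) ÷ 60 = $2895.59.

$2895.59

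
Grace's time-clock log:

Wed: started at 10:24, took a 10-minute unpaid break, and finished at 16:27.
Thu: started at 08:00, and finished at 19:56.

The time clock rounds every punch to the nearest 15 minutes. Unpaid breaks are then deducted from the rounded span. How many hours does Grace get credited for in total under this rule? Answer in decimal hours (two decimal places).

Wed: in 10:24→10:30, out 16:27→16:30; 6 h 0 min − 10 min = 5 h 50 min
Thu: in 08:00→08:00, out 19:56→20:00; 12 h 0 min
Total credited: 17 h 50 min.

17.83 hours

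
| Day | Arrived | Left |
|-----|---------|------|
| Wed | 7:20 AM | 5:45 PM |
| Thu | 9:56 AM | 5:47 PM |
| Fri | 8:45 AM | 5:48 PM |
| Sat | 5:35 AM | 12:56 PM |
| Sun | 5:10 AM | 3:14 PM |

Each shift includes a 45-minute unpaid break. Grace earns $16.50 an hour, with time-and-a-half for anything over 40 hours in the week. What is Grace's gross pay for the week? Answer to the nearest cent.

Wed: 7:20 AM–5:45 PM = 10 h 25 min; less 45 min break → 9 h 40 min
Thu: 9:56 AM–5:47 PM = 7 h 51 min; less 45 min break → 7 h 6 min
Fri: 8:45 AM–5:48 PM = 9 h 3 min; less 45 min break → 8 h 18 min
Sat: 5:35 AM–12:56 PM = 7 h 21 min; less 45 min break → 6 h 36 min
Sun: 5:10 AM–3:14 PM = 10 h 4 min; less 45 min break → 9 h 19 min
Total worked: 40 h 59 min = 2459 min.
Regular 40 h 0 min = 2400 min at $16.50/h; overtime 0 h 59 min = 59 min at $24.75/h.
Pay = (2400 × $16.50 + 59 × $24.75) ÷ 60 = $684.34.

$684.34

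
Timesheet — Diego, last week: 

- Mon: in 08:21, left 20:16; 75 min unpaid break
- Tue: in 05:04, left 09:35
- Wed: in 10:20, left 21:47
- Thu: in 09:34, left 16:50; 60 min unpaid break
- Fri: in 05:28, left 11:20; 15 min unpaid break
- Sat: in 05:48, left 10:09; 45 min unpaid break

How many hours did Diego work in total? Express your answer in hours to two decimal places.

Mon: 08:21–20:16 = 11 h 55 min; less 75 min break → 10 h 40 min
Tue: 05:04–09:35 = 4 h 31 min
Wed: 10:20–21:47 = 11 h 27 min
Thu: 09:34–16:50 = 7 h 16 min; less 60 min break → 6 h 16 min
Fri: 05:28–11:20 = 5 h 52 min; less 15 min break → 5 h 37 min
Sat: 05:48–10:09 = 4 h 21 min; less 45 min break → 3 h 36 min
Total: 10 h 40 min + 4 h 31 min + 11 h 27 min + 6 h 16 min + 5 h 37 min + 3 h 36 min = 42 h 7 min.

42.12 hours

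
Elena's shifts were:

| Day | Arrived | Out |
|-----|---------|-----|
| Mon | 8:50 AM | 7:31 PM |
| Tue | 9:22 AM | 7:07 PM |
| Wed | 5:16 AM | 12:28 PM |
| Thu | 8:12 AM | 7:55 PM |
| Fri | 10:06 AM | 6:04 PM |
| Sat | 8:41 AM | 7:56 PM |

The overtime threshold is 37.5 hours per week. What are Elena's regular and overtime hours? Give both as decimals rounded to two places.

Regular 37.50 hours, overtime 21.07 hours

Mon: 8:50 AM–7:31 PM = 10 h 41 min
Tue: 9:22 AM–7:07 PM = 9 h 45 min
Wed: 5:16 AM–12:28 PM = 7 h 12 min
Thu: 8:12 AM–7:55 PM = 11 h 43 min
Fri: 10:06 AM–6:04 PM = 7 h 58 min
Sat: 8:41 AM–7:56 PM = 11 h 15 min
Total worked: 58 h 34 min = 58.57 h.
Threshold 37.5 h → overtime 21 h 4 min, regular 37 h 30 min.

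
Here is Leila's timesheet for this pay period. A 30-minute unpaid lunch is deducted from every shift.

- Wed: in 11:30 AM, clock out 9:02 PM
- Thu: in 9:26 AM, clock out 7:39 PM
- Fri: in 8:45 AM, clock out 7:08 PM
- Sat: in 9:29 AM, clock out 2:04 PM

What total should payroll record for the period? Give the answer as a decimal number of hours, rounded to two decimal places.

32.72 hours

Wed: 11:30 AM–9:02 PM = 9 h 32 min; less 30 min break → 9 h 2 min
Thu: 9:26 AM–7:39 PM = 10 h 13 min; less 30 min break → 9 h 43 min
Fri: 8:45 AM–7:08 PM = 10 h 23 min; less 30 min break → 9 h 53 min
Sat: 9:29 AM–2:04 PM = 4 h 35 min; less 30 min break → 4 h 5 min
Total: 9 h 2 min + 9 h 43 min + 9 h 53 min + 4 h 5 min = 32 h 43 min.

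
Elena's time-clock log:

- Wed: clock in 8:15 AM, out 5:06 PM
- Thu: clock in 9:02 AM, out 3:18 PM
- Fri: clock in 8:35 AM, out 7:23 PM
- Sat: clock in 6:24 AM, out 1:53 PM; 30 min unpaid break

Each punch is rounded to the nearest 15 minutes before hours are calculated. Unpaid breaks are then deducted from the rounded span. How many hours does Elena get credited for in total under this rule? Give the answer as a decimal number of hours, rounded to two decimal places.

33.00 hours

Wed: in 8:15 AM→8:15 AM, out 5:06 PM→5:00 PM; 8 h 45 min
Thu: in 9:02 AM→9:00 AM, out 3:18 PM→3:15 PM; 6 h 15 min
Fri: in 8:35 AM→8:30 AM, out 7:23 PM→7:30 PM; 11 h 0 min
Sat: in 6:24 AM→6:30 AM, out 1:53 PM→2:00 PM; 7 h 30 min − 30 min = 7 h 0 min
Total credited: 33 h 0 min.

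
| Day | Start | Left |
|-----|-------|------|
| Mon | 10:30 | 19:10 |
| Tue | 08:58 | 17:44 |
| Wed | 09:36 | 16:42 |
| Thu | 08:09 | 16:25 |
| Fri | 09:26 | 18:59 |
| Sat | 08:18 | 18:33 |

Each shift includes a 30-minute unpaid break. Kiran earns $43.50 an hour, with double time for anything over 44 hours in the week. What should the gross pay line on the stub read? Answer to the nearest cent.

$2401.20

Mon: 10:30–19:10 = 8 h 40 min; less 30 min break → 8 h 10 min
Tue: 08:58–17:44 = 8 h 46 min; less 30 min break → 8 h 16 min
Wed: 09:36–16:42 = 7 h 6 min; less 30 min break → 6 h 36 min
Thu: 08:09–16:25 = 8 h 16 min; less 30 min break → 7 h 46 min
Fri: 09:26–18:59 = 9 h 33 min; less 30 min break → 9 h 3 min
Sat: 08:18–18:33 = 10 h 15 min; less 30 min break → 9 h 45 min
Total worked: 49 h 36 min = 2976 min.
Regular 44 h 0 min = 2640 min at $43.50/h; overtime 5 h 36 min = 336 min at $87.00/h.
Pay = (2640 × $43.50 + 336 × $87.00) ÷ 60 = $2401.20.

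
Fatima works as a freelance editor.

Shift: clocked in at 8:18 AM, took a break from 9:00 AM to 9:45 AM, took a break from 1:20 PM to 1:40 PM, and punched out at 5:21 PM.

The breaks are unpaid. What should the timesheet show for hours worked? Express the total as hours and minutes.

Shift: 8:18 AM–5:21 PM = 9 h 3 min; less 65 min break → 7 h 58 min

7 h 58 min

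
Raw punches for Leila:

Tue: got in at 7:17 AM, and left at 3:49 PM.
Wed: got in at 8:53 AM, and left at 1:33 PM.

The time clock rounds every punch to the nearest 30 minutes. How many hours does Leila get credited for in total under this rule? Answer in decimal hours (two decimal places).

13.00 hours

Tue: in 7:17 AM→7:30 AM, out 3:49 PM→4:00 PM; 8 h 30 min
Wed: in 8:53 AM→9:00 AM, out 1:33 PM→1:30 PM; 4 h 30 min
Total credited: 13 h 0 min.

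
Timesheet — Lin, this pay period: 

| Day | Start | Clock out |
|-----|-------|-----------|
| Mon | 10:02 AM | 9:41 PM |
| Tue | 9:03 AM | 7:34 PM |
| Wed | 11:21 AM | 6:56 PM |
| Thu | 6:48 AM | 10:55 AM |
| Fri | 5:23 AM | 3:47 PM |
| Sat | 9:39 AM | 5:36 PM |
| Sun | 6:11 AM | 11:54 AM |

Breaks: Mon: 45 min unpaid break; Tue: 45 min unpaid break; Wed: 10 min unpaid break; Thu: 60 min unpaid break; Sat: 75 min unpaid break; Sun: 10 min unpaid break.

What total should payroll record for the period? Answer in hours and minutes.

53 h 51 min

Mon: 10:02 AM–9:41 PM = 11 h 39 min; less 45 min break → 10 h 54 min
Tue: 9:03 AM–7:34 PM = 10 h 31 min; less 45 min break → 9 h 46 min
Wed: 11:21 AM–6:56 PM = 7 h 35 min; less 10 min break → 7 h 25 min
Thu: 6:48 AM–10:55 AM = 4 h 7 min; less 60 min break → 3 h 7 min
Fri: 5:23 AM–3:47 PM = 10 h 24 min
Sat: 9:39 AM–5:36 PM = 7 h 57 min; less 75 min break → 6 h 42 min
Sun: 6:11 AM–11:54 AM = 5 h 43 min; less 10 min break → 5 h 33 min
Total: 10 h 54 min + 9 h 46 min + 7 h 25 min + 3 h 7 min + 10 h 24 min + 6 h 42 min + 5 h 33 min = 53 h 51 min.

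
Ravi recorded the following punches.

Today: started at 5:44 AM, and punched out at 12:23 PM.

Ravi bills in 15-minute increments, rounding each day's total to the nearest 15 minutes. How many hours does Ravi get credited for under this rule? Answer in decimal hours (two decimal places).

Today: 5:44 AM–12:23 PM = 6 h 39 min → rounds to 6 h 45 min

6.75 hours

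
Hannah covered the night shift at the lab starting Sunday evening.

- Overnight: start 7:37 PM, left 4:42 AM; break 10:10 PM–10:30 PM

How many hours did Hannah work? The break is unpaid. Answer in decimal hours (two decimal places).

8.75 hours

Overnight: 7:37 PM → midnight = 4 h 23 min; midnight → 4:42 AM = 4 h 42 min; span 9 h 5 min; less 20 min break → 8 h 45 min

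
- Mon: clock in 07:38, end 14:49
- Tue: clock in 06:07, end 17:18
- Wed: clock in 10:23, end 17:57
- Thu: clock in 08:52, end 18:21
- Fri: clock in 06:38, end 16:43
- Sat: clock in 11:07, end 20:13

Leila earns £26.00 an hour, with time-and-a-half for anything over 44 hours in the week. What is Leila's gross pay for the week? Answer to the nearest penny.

Mon: 07:38–14:49 = 7 h 11 min
Tue: 06:07–17:18 = 11 h 11 min
Wed: 10:23–17:57 = 7 h 34 min
Thu: 08:52–18:21 = 9 h 29 min
Fri: 06:38–16:43 = 10 h 5 min
Sat: 11:07–20:13 = 9 h 6 min
Total worked: 54 h 36 min = 3276 min.
Regular 44 h 0 min = 2640 min at £26.00/h; overtime 10 h 36 min = 636 min at £39.00/h.
Pay = (2640 × £26.00 + 636 × £39.00) ÷ 60 = £1557.40.

£1557.40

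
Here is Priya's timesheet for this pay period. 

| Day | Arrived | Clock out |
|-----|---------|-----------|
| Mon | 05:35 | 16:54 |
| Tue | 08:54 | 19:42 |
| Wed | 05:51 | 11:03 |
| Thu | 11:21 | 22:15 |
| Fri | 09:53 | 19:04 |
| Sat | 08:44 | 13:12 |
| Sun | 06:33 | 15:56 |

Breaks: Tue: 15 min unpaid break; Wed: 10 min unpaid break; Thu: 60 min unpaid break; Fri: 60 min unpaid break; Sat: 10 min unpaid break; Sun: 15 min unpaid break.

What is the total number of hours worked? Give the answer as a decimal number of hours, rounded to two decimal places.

58.42 hours

Mon: 05:35–16:54 = 11 h 19 min
Tue: 08:54–19:42 = 10 h 48 min; less 15 min break → 10 h 33 min
Wed: 05:51–11:03 = 5 h 12 min; less 10 min break → 5 h 2 min
Thu: 11:21–22:15 = 10 h 54 min; less 60 min break → 9 h 54 min
Fri: 09:53–19:04 = 9 h 11 min; less 60 min break → 8 h 11 min
Sat: 08:44–13:12 = 4 h 28 min; less 10 min break → 4 h 18 min
Sun: 06:33–15:56 = 9 h 23 min; less 15 min break → 9 h 8 min
Total: 11 h 19 min + 10 h 33 min + 5 h 2 min + 9 h 54 min + 8 h 11 min + 4 h 18 min + 9 h 8 min = 58 h 25 min.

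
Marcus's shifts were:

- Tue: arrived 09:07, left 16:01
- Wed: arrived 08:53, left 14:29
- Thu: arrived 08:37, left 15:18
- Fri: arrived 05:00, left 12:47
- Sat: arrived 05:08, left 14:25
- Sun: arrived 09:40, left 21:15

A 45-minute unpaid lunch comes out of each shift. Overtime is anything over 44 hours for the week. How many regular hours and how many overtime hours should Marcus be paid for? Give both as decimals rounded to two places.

Regular 43.33 hours, overtime 0.00 hours

Tue: 09:07–16:01 = 6 h 54 min; less 45 min break → 6 h 9 min
Wed: 08:53–14:29 = 5 h 36 min; less 45 min break → 4 h 51 min
Thu: 08:37–15:18 = 6 h 41 min; less 45 min break → 5 h 56 min
Fri: 05:00–12:47 = 7 h 47 min; less 45 min break → 7 h 2 min
Sat: 05:08–14:25 = 9 h 17 min; less 45 min break → 8 h 32 min
Sun: 09:40–21:15 = 11 h 35 min; less 45 min break → 10 h 50 min
Total worked: 43 h 20 min = 43.33 h.
Threshold 44 h → overtime 0 h 0 min, regular 43 h 20 min.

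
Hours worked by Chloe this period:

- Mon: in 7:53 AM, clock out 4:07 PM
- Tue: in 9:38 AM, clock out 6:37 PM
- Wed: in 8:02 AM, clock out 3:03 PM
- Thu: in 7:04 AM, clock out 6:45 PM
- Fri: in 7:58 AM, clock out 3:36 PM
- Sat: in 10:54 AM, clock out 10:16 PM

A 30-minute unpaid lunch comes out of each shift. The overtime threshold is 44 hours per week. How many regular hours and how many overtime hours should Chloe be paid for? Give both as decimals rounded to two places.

Regular 44.00 hours, overtime 7.92 hours

Mon: 7:53 AM–4:07 PM = 8 h 14 min; less 30 min break → 7 h 44 min
Tue: 9:38 AM–6:37 PM = 8 h 59 min; less 30 min break → 8 h 29 min
Wed: 8:02 AM–3:03 PM = 7 h 1 min; less 30 min break → 6 h 31 min
Thu: 7:04 AM–6:45 PM = 11 h 41 min; less 30 min break → 11 h 11 min
Fri: 7:58 AM–3:36 PM = 7 h 38 min; less 30 min break → 7 h 8 min
Sat: 10:54 AM–10:16 PM = 11 h 22 min; less 30 min break → 10 h 52 min
Total worked: 51 h 55 min = 51.92 h.
Threshold 44 h → overtime 7 h 55 min, regular 44 h 0 min.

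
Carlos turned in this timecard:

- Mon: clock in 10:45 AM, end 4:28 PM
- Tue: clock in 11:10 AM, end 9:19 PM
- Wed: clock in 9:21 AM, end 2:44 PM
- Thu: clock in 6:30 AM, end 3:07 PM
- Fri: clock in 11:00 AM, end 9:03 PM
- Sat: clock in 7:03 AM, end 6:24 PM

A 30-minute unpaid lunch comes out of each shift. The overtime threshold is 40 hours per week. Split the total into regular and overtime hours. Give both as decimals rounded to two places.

Regular 40.00 hours, overtime 8.27 hours

Mon: 10:45 AM–4:28 PM = 5 h 43 min; less 30 min break → 5 h 13 min
Tue: 11:10 AM–9:19 PM = 10 h 9 min; less 30 min break → 9 h 39 min
Wed: 9:21 AM–2:44 PM = 5 h 23 min; less 30 min break → 4 h 53 min
Thu: 6:30 AM–3:07 PM = 8 h 37 min; less 30 min break → 8 h 7 min
Fri: 11:00 AM–9:03 PM = 10 h 3 min; less 30 min break → 9 h 33 min
Sat: 7:03 AM–6:24 PM = 11 h 21 min; less 30 min break → 10 h 51 min
Total worked: 48 h 16 min = 48.27 h.
Threshold 40 h → overtime 8 h 16 min, regular 40 h 0 min.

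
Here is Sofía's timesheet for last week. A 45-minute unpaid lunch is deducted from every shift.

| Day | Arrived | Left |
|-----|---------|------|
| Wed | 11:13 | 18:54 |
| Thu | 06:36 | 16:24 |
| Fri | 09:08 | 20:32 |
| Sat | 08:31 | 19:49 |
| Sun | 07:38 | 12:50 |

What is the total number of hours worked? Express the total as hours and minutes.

41 h 38 min

Wed: 11:13–18:54 = 7 h 41 min; less 45 min break → 6 h 56 min
Thu: 06:36–16:24 = 9 h 48 min; less 45 min break → 9 h 3 min
Fri: 09:08–20:32 = 11 h 24 min; less 45 min break → 10 h 39 min
Sat: 08:31–19:49 = 11 h 18 min; less 45 min break → 10 h 33 min
Sun: 07:38–12:50 = 5 h 12 min; less 45 min break → 4 h 27 min
Total: 6 h 56 min + 9 h 3 min + 10 h 39 min + 10 h 33 min + 4 h 27 min = 41 h 38 min.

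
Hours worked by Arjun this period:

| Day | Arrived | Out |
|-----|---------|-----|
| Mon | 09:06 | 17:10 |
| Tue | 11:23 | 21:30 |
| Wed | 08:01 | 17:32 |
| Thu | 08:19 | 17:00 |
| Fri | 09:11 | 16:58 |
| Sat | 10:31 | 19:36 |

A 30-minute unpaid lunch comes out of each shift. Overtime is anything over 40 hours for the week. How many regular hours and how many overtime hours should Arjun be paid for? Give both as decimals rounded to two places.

Mon: 09:06–17:10 = 8 h 4 min; less 30 min break → 7 h 34 min
Tue: 11:23–21:30 = 10 h 7 min; less 30 min break → 9 h 37 min
Wed: 08:01–17:32 = 9 h 31 min; less 30 min break → 9 h 1 min
Thu: 08:19–17:00 = 8 h 41 min; less 30 min break → 8 h 11 min
Fri: 09:11–16:58 = 7 h 47 min; less 30 min break → 7 h 17 min
Sat: 10:31–19:36 = 9 h 5 min; less 30 min break → 8 h 35 min
Total worked: 50 h 15 min = 50.25 h.
Threshold 40 h → overtime 10 h 15 min, regular 40 h 0 min.

Regular 40.00 hours, overtime 10.25 hours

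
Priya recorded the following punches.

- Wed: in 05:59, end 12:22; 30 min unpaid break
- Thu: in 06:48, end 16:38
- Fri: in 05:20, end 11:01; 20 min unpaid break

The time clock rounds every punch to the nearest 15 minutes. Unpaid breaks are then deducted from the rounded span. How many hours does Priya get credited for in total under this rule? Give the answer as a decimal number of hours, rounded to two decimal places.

21.17 hours

Wed: in 05:59→06:00, out 12:22→12:15; 6 h 15 min − 30 min = 5 h 45 min
Thu: in 06:48→06:45, out 16:38→16:45; 10 h 0 min
Fri: in 05:20→05:15, out 11:01→11:00; 5 h 45 min − 20 min = 5 h 25 min
Total credited: 21 h 10 min.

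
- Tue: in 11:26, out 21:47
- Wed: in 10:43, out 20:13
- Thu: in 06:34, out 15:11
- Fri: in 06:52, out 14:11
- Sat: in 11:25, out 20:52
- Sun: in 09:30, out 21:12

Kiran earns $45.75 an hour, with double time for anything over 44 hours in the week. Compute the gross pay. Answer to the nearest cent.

Tue: 11:26–21:47 = 10 h 21 min
Wed: 10:43–20:13 = 9 h 30 min
Thu: 06:34–15:11 = 8 h 37 min
Fri: 06:52–14:11 = 7 h 19 min
Sat: 11:25–20:52 = 9 h 27 min
Sun: 09:30–21:12 = 11 h 42 min
Total worked: 56 h 56 min = 3416 min.
Regular 44 h 0 min = 2640 min at $45.75/h; overtime 12 h 56 min = 776 min at $91.50/h.
Pay = (2640 × $45.75 + 776 × $91.50) ÷ 60 = $3196.40.

$3196.40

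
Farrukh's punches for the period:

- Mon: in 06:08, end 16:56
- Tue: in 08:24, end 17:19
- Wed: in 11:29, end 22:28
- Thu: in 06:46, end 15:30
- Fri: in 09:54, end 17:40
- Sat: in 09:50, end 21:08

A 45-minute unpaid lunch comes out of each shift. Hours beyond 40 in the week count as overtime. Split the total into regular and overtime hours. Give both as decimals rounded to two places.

Regular 40.00 hours, overtime 14.00 hours

Mon: 06:08–16:56 = 10 h 48 min; less 45 min break → 10 h 3 min
Tue: 08:24–17:19 = 8 h 55 min; less 45 min break → 8 h 10 min
Wed: 11:29–22:28 = 10 h 59 min; less 45 min break → 10 h 14 min
Thu: 06:46–15:30 = 8 h 44 min; less 45 min break → 7 h 59 min
Fri: 09:54–17:40 = 7 h 46 min; less 45 min break → 7 h 1 min
Sat: 09:50–21:08 = 11 h 18 min; less 45 min break → 10 h 33 min
Total worked: 54 h 0 min = 54.00 h.
Threshold 40 h → overtime 14 h 0 min, regular 40 h 0 min.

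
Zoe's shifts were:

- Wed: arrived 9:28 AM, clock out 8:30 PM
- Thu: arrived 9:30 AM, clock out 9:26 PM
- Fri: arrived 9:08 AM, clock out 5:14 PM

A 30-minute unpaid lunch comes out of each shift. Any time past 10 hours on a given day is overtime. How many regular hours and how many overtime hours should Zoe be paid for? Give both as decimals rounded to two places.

Regular 27.60 hours, overtime 1.97 hours

Wed: 9:28 AM–8:30 PM = 11 h 2 min; less 30 min break → 10 h 32 min
Thu: 9:30 AM–9:26 PM = 11 h 56 min; less 30 min break → 11 h 26 min
Fri: 9:08 AM–5:14 PM = 8 h 6 min; less 30 min break → 7 h 36 min
Wed reg 10 h 0 min / OT 0 h 32 min; Thu reg 10 h 0 min / OT 1 h 26 min; Fri reg 7 h 36 min / OT 0 h 0 min.
Totals: regular 27 h 36 min, overtime 1 h 58 min.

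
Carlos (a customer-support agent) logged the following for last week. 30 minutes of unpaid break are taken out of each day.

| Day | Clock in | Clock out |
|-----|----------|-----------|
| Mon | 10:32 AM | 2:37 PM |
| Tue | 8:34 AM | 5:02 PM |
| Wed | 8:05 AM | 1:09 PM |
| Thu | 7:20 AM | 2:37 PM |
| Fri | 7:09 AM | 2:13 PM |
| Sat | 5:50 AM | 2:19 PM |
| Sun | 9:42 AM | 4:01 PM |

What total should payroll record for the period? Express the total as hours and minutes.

Mon: 10:32 AM–2:37 PM = 4 h 5 min; less 30 min break → 3 h 35 min
Tue: 8:34 AM–5:02 PM = 8 h 28 min; less 30 min break → 7 h 58 min
Wed: 8:05 AM–1:09 PM = 5 h 4 min; less 30 min break → 4 h 34 min
Thu: 7:20 AM–2:37 PM = 7 h 17 min; less 30 min break → 6 h 47 min
Fri: 7:09 AM–2:13 PM = 7 h 4 min; less 30 min break → 6 h 34 min
Sat: 5:50 AM–2:19 PM = 8 h 29 min; less 30 min break → 7 h 59 min
Sun: 9:42 AM–4:01 PM = 6 h 19 min; less 30 min break → 5 h 49 min
Total: 3 h 35 min + 7 h 58 min + 4 h 34 min + 6 h 47 min + 6 h 34 min + 7 h 59 min + 5 h 49 min = 43 h 16 min.

43 h 16 min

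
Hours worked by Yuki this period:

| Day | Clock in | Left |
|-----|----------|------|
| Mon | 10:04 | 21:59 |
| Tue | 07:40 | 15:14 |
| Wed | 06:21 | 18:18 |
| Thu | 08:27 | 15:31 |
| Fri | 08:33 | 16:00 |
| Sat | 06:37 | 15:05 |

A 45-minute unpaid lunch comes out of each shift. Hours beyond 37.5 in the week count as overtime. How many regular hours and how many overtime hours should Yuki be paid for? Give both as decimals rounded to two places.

Regular 37.50 hours, overtime 12.42 hours

Mon: 10:04–21:59 = 11 h 55 min; less 45 min break → 11 h 10 min
Tue: 07:40–15:14 = 7 h 34 min; less 45 min break → 6 h 49 min
Wed: 06:21–18:18 = 11 h 57 min; less 45 min break → 11 h 12 min
Thu: 08:27–15:31 = 7 h 4 min; less 45 min break → 6 h 19 min
Fri: 08:33–16:00 = 7 h 27 min; less 45 min break → 6 h 42 min
Sat: 06:37–15:05 = 8 h 28 min; less 45 min break → 7 h 43 min
Total worked: 49 h 55 min = 49.92 h.
Threshold 37.5 h → overtime 12 h 25 min, regular 37 h 30 min.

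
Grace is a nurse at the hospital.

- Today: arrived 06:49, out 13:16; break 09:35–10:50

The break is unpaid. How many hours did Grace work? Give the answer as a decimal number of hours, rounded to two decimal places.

Today: 06:49–13:16 = 6 h 27 min; less 75 min break → 5 h 12 min

5.20 hours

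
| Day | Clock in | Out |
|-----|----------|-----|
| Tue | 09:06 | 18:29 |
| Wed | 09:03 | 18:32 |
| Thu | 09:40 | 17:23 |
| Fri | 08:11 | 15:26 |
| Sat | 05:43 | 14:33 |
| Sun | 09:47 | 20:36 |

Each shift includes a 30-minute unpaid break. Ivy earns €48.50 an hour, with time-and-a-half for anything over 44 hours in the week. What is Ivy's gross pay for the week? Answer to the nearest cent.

Tue: 09:06–18:29 = 9 h 23 min; less 30 min break → 8 h 53 min
Wed: 09:03–18:32 = 9 h 29 min; less 30 min break → 8 h 59 min
Thu: 09:40–17:23 = 7 h 43 min; less 30 min break → 7 h 13 min
Fri: 08:11–15:26 = 7 h 15 min; less 30 min break → 6 h 45 min
Sat: 05:43–14:33 = 8 h 50 min; less 30 min break → 8 h 20 min
Sun: 09:47–20:36 = 10 h 49 min; less 30 min break → 10 h 19 min
Total worked: 50 h 29 min = 3029 min.
Regular 44 h 0 min = 2640 min at €48.50/h; overtime 6 h 29 min = 389 min at €72.75/h.
Pay = (2640 × €48.50 + 389 × €72.75) ÷ 60 = €2605.66.

€2605.66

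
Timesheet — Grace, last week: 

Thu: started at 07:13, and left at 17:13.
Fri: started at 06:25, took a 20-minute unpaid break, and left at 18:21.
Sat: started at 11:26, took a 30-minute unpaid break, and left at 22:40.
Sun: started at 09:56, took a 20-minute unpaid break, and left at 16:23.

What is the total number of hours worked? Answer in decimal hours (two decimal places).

Thu: 07:13–17:13 = 10 h 0 min
Fri: 06:25–18:21 = 11 h 56 min; less 20 min break → 11 h 36 min
Sat: 11:26–22:40 = 11 h 14 min; less 30 min break → 10 h 44 min
Sun: 09:56–16:23 = 6 h 27 min; less 20 min break → 6 h 7 min
Total: 10 h 0 min + 11 h 36 min + 10 h 44 min + 6 h 7 min = 38 h 27 min.

38.45 hours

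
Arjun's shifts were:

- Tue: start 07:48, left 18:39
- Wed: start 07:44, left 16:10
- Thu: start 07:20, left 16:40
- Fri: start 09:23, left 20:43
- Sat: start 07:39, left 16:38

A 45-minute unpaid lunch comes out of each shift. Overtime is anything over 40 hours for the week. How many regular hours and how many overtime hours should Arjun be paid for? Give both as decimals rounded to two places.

Regular 40.00 hours, overtime 5.18 hours

Tue: 07:48–18:39 = 10 h 51 min; less 45 min break → 10 h 6 min
Wed: 07:44–16:10 = 8 h 26 min; less 45 min break → 7 h 41 min
Thu: 07:20–16:40 = 9 h 20 min; less 45 min break → 8 h 35 min
Fri: 09:23–20:43 = 11 h 20 min; less 45 min break → 10 h 35 min
Sat: 07:39–16:38 = 8 h 59 min; less 45 min break → 8 h 14 min
Total worked: 45 h 11 min = 45.18 h.
Threshold 40 h → overtime 5 h 11 min, regular 40 h 0 min.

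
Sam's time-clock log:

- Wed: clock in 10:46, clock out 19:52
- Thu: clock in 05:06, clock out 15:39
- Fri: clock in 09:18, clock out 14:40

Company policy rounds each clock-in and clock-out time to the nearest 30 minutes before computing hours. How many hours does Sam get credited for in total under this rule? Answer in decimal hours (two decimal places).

Wed: in 10:46→11:00, out 19:52→20:00; 9 h 0 min
Thu: in 05:06→05:00, out 15:39→15:30; 10 h 30 min
Fri: in 09:18→09:30, out 14:40→14:30; 5 h 0 min
Total credited: 24 h 30 min.

24.50 hours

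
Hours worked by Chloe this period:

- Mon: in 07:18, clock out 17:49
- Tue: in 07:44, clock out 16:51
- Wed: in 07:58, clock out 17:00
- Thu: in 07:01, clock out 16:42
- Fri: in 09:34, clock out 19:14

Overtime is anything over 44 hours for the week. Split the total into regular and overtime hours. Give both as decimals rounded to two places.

Regular 44.00 hours, overtime 4.02 hours

Mon: 07:18–17:49 = 10 h 31 min
Tue: 07:44–16:51 = 9 h 7 min
Wed: 07:58–17:00 = 9 h 2 min
Thu: 07:01–16:42 = 9 h 41 min
Fri: 09:34–19:14 = 9 h 40 min
Total worked: 48 h 1 min = 48.02 h.
Threshold 44 h → overtime 4 h 1 min, regular 44 h 0 min.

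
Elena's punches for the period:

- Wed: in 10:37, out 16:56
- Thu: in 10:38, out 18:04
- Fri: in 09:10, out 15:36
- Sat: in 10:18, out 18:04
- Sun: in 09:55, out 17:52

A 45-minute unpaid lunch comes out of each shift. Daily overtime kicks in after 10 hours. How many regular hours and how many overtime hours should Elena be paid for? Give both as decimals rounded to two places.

Regular 32.15 hours, overtime 0.00 hours

Wed: 10:37–16:56 = 6 h 19 min; less 45 min break → 5 h 34 min
Thu: 10:38–18:04 = 7 h 26 min; less 45 min break → 6 h 41 min
Fri: 09:10–15:36 = 6 h 26 min; less 45 min break → 5 h 41 min
Sat: 10:18–18:04 = 7 h 46 min; less 45 min break → 7 h 1 min
Sun: 09:55–17:52 = 7 h 57 min; less 45 min break → 7 h 12 min
Wed reg 5 h 34 min / OT 0 h 0 min; Thu reg 6 h 41 min / OT 0 h 0 min; Fri reg 5 h 41 min / OT 0 h 0 min; Sat reg 7 h 1 min / OT 0 h 0 min; Sun reg 7 h 12 min / OT 0 h 0 min.
Totals: regular 32 h 9 min, overtime 0 h 0 min.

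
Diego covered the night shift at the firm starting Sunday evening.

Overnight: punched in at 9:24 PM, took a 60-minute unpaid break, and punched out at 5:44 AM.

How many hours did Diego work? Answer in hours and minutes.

Overnight: 9:24 PM → midnight = 2 h 36 min; midnight → 5:44 AM = 5 h 44 min; span 8 h 20 min; less 60 min break → 7 h 20 min

7 h 20 min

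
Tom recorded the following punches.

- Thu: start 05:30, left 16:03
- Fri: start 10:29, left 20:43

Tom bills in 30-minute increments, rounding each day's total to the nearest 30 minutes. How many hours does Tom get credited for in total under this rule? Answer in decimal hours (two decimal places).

20.50 hours

Thu: 05:30–16:03 = 10 h 33 min → rounds to 10 h 30 min
Fri: 10:29–20:43 = 10 h 14 min → rounds to 10 h 0 min
Total credited: 20 h 30 min.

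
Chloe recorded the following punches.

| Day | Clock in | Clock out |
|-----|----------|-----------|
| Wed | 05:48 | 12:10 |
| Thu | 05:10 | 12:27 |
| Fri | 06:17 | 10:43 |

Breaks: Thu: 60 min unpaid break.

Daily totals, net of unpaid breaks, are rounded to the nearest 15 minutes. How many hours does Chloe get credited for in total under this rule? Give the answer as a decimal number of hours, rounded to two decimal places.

Wed: 05:48–12:10 = 6 h 22 min → rounds to 6 h 15 min
Thu: 05:10–12:27 = 7 h 17 min − 60 min = 6 h 17 min → rounds to 6 h 15 min
Fri: 06:17–10:43 = 4 h 26 min → rounds to 4 h 30 min
Total credited: 17 h 0 min.

17.00 hours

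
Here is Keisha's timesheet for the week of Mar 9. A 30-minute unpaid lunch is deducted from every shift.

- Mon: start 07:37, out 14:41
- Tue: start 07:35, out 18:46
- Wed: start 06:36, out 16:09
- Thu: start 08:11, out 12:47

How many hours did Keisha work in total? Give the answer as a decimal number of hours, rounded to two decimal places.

30.40 hours

Mon: 07:37–14:41 = 7 h 4 min; less 30 min break → 6 h 34 min
Tue: 07:35–18:46 = 11 h 11 min; less 30 min break → 10 h 41 min
Wed: 06:36–16:09 = 9 h 33 min; less 30 min break → 9 h 3 min
Thu: 08:11–12:47 = 4 h 36 min; less 30 min break → 4 h 6 min
Total: 6 h 34 min + 10 h 41 min + 9 h 3 min + 4 h 6 min = 30 h 24 min.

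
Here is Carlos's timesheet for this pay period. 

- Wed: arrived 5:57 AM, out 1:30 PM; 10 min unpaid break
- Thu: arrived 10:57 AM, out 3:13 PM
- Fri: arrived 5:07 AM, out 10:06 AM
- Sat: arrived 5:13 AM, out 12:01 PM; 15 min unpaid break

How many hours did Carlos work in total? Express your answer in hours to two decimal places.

23.18 hours

Wed: 5:57 AM–1:30 PM = 7 h 33 min; less 10 min break → 7 h 23 min
Thu: 10:57 AM–3:13 PM = 4 h 16 min
Fri: 5:07 AM–10:06 AM = 4 h 59 min
Sat: 5:13 AM–12:01 PM = 6 h 48 min; less 15 min break → 6 h 33 min
Total: 7 h 23 min + 4 h 16 min + 4 h 59 min + 6 h 33 min = 23 h 11 min.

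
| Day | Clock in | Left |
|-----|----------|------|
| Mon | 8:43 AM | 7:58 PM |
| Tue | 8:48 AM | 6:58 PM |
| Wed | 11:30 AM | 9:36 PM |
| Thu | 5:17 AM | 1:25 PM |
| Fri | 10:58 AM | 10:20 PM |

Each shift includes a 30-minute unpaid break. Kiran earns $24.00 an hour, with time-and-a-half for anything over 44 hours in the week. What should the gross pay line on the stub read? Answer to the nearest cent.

$1218.60

Mon: 8:43 AM–7:58 PM = 11 h 15 min; less 30 min break → 10 h 45 min
Tue: 8:48 AM–6:58 PM = 10 h 10 min; less 30 min break → 9 h 40 min
Wed: 11:30 AM–9:36 PM = 10 h 6 min; less 30 min break → 9 h 36 min
Thu: 5:17 AM–1:25 PM = 8 h 8 min; less 30 min break → 7 h 38 min
Fri: 10:58 AM–10:20 PM = 11 h 22 min; less 30 min break → 10 h 52 min
Total worked: 48 h 31 min = 2911 min.
Regular 44 h 0 min = 2640 min at $24.00/h; overtime 4 h 31 min = 271 min at $36.00/h.
Pay = (2640 × $24.00 + 271 × $36.00) ÷ 60 = $1218.60.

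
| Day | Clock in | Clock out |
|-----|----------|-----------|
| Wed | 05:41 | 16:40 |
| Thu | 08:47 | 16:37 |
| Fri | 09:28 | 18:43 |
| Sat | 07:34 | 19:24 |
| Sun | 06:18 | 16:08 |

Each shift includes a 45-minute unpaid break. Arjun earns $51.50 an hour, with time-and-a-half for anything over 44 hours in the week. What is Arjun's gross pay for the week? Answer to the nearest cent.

$2419.21

Wed: 05:41–16:40 = 10 h 59 min; less 45 min break → 10 h 14 min
Thu: 08:47–16:37 = 7 h 50 min; less 45 min break → 7 h 5 min
Fri: 09:28–18:43 = 9 h 15 min; less 45 min break → 8 h 30 min
Sat: 07:34–19:24 = 11 h 50 min; less 45 min break → 11 h 5 min
Sun: 06:18–16:08 = 9 h 50 min; less 45 min break → 9 h 5 min
Total worked: 45 h 59 min = 2759 min.
Regular 44 h 0 min = 2640 min at $51.50/h; overtime 1 h 59 min = 119 min at $77.25/h.
Pay = (2640 × $51.50 + 119 × $77.25) ÷ 60 = $2419.21.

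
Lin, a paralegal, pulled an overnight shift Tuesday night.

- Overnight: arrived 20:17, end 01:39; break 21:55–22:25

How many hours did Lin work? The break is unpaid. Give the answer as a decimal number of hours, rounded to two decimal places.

Overnight: 20:17 → midnight = 3 h 43 min; midnight → 01:39 = 1 h 39 min; span 5 h 22 min; less 30 min break → 4 h 52 min

4.87 hours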